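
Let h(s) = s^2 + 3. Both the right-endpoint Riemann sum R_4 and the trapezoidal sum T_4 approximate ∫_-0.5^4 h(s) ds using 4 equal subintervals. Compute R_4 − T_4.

8.859375

R_4 = 44.68359375.
T_4 = 35.82421875.
R_4 − T_4 = 8.859375.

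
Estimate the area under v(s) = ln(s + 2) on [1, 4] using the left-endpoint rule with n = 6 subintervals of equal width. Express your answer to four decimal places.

Δs = (4 − 1)/6 = 0.5.
Left endpoints: 1, 1.5, 2, 2.5, 3, 3.5.
v(1) ≈ 1.0986, v(1.5) ≈ 1.2528, v(2) ≈ 1.3863, v(2.5) ≈ 1.5041, v(3) ≈ 1.6094, v(3.5) ≈ 1.7047.
Sum = Δs · [v(1) + v(1.5) + v(2) + ...].
Sum ≈ 4.2780.

4.2780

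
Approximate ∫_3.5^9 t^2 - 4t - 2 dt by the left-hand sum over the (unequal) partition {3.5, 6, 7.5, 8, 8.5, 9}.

50.875

Subinterval widths: 2.5, 1.5, 0.5, 0.5, 0.5.
Left endpoints: 3.5, 6, 7.5, 8, 8.5.
f(3.5) = -3.75, f(6) = 10, f(7.5) = 24.25, f(8) = 30, f(8.5) = 36.25.
Sum = Σ Δt_i · f(t_i).
Sum = 50.875.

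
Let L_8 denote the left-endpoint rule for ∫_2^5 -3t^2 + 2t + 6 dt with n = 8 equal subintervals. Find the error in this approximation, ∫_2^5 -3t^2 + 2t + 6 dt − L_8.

Exact integral: ∫_2^5 f(t) dt = -78.
L_8 = -67.5234375.
Error = -78 − (-67.5234375) = -10.4765625.

-10.4765625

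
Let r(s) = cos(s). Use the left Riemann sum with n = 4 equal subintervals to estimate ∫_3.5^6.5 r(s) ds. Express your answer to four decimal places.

Δs = (6.5 − 3.5)/4 = 0.75.
Left endpoints: 3.5, 4.25, 5, 5.75.
r(3.5) ≈ -0.9365, r(4.25) ≈ -0.4461, r(5) ≈ 0.2837, r(5.75) ≈ 0.8612.
Sum = Δs · [r(3.5) + r(4.25) + r(5) + r(5.75)].
Sum ≈ -0.1783.

-0.1783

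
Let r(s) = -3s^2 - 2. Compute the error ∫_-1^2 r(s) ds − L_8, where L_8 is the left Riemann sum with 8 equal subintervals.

-1.4765625

Exact integral: ∫_-1^2 r(s) ds = -15.
L_8 = -13.5234375.
Error = -15 − (-13.5234375) = -1.4765625.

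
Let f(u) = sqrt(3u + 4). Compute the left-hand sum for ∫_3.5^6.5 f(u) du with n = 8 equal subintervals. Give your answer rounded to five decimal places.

Δu = (6.5 − 3.5)/8 = 0.375.
Left endpoints: 3.5, 3.875, 4.25, 4.625, 5, 5.375, 5.75, 6.125.
f(3.5) ≈ 3.80789, f(3.875) ≈ 3.95285, f(4.25) ≈ 4.09268, f(4.625) ≈ 4.22788, f(5) ≈ 4.35890, f(5.375) ≈ 4.48609, f(5.75) ≈ 4.60977, f(6.125) ≈ 4.73022.
Sum = Δu · [f(3.5) + f(3.875) + f(4.25) + ...].
Sum ≈ 12.84985.

12.84985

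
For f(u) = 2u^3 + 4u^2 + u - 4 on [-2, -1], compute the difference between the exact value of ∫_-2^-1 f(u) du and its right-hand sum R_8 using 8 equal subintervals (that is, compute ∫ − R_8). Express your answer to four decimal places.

-0.1745

Exact integral: ∫_-2^-1 f(u) du ≈ -3.666667.
R_8 = -3.4921875.
Error ≈ -3.666667 − (-3.4921875) ≈ -0.1745.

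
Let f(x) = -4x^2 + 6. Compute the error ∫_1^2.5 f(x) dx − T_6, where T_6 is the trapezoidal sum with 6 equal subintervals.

0.0625

Exact integral: ∫_1^2.5 f(x) dx = -10.5.
T_6 = -10.5625.
Error = -10.5 − (-10.5625) = 0.0625.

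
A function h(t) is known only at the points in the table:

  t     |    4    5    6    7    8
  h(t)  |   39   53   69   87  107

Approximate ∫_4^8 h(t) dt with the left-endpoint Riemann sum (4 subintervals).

Δt = 1.
Sum = 1·[39 + 53 + 69 + 87] = 248.

248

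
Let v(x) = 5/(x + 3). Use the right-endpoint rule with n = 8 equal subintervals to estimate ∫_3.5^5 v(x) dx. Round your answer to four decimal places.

1.0248

Δx = (5 − 3.5)/8 = 0.1875.
Right endpoints: 3.6875, 3.875, 4.0625, 4.25, 4.4375, 4.625, 4.8125, 5.
v(3.6875) = 80/107, v(3.875) = 8/11, v(4.0625) = 80/113, v(4.25) = 20/29, v(4.4375) = 80/119, v(4.625) = 40/61, v(4.8125) = 0.64, v(5) = 0.625.
Sum = Δx · [v(3.6875) + v(3.875) + v(4.0625) + ...].
Sum ≈ 1.0248.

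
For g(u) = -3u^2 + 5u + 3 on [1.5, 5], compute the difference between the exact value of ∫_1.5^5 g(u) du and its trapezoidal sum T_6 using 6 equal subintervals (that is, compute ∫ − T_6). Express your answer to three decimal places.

Exact integral: ∫_1.5^5 g(u) du = -54.25.
T_6 ≈ -54.84549.
Error ≈ -54.25 − (-54.84549) ≈ 0.595.

0.595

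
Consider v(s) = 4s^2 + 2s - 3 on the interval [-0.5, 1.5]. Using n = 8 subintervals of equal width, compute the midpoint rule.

Δs = (1.5 − (-0.5))/8 = 0.25.
Midpoints: -0.375, -0.125, 0.125, 0.375, 0.625, 0.875, 1.125, 1.375.
v(-0.375) = -3.1875, v(-0.125) = -3.1875, v(0.125) = -2.6875, v(0.375) = -1.6875, v(0.625) = -0.1875, v(0.875) = 1.8125, v(1.125) = 4.3125, v(1.375) = 7.3125.
Sum = Δs · [v(-0.375) + v(-0.125) + v(0.125) + ...].
Sum = 0.625.

0.625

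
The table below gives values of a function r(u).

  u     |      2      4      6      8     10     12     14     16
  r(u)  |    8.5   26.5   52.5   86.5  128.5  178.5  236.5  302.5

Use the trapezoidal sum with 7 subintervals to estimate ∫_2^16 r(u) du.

1729

Δu = 2.
T_7 = (2/2)·[8.5 + 2·26.5 + 2·52.5 + 2·86.5 + 2·128.5 + 2·178.5 + 2·236.5 + 302.5] = 1729.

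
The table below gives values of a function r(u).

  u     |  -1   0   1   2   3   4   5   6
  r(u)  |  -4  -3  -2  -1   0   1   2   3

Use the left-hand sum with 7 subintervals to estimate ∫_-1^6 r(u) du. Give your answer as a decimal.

Δu = 1.
Sum = 1·[(-4) + (-3) + (-2) + (-1) + 0 + 1 + 2] = -7.

-7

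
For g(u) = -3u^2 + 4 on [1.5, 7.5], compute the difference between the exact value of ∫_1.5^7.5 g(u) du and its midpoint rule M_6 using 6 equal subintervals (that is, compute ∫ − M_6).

-1.5

Exact integral: ∫_1.5^7.5 g(u) du = -394.5.
M_6 = -393.
Error = -394.5 − (-393) = -1.5.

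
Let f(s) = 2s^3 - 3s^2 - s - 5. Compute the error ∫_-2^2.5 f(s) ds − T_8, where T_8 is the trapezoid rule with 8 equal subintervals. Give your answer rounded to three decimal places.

0.356

Exact integral: ∫_-2^2.5 f(s) ds = -35.71875.
T_8 ≈ -36.07471.
Error ≈ -35.71875 − (-36.07471) ≈ 0.356.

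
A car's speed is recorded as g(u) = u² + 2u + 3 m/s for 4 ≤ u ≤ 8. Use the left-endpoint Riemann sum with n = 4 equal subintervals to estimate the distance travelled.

182

Δu = (8 − 4)/4 = 1.
Left endpoints: 4, 5, 6, 7.
g(4) = 27, g(5) = 38, g(6) = 51, g(7) = 66.
Sum = Δu · [g(4) + g(5) + g(6) + g(7)].
Sum = 182.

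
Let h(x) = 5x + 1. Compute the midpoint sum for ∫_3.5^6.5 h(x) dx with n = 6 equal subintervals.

Δx = (6.5 − 3.5)/6 = 0.5.
Midpoints: 3.75, 4.25, 4.75, 5.25, 5.75, 6.25.
h(3.75) = 19.75, h(4.25) = 22.25, h(4.75) = 24.75, h(5.25) = 27.25, h(5.75) = 29.75, h(6.25) = 32.25.
Sum = Δx · [h(3.75) + h(4.25) + h(4.75) + ...].
Sum = 78.

78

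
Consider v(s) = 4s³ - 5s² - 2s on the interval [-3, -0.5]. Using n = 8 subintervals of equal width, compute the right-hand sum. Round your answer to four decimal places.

-95.1855

Δs = (-0.5 − (-3))/8 = 0.3125.
Right endpoints: -2.6875, -2.375, -2.0625, -1.75, -1.4375, -1.125, -0.8125, -0.5.
v(-2.6875) = -110983/1024, v(-2.375) = -77.0390625, v(-2.0625) = -53493/1024, v(-1.75) = -33.25, v(-1.4375) = -19803/1024, v(-1.125) = -9.7734375, v(-0.8125) = -3913/1024, v(-0.5) = -0.75.
Sum = Δs · [v(-2.6875) + v(-2.375) + v(-2.0625) + ...].
Sum ≈ -95.1855.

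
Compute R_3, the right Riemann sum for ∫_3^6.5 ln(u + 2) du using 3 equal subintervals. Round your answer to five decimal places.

6.94360

Δu = (6.5 − 3)/3 = 7/6.
Right endpoints: 25/6, 16/3, 6.5.
f(25/6) ≈ 1.81916, f(16/3) ≈ 1.99243, f(6.5) ≈ 2.14007.
Sum = Δu · [f(25/6) + f(16/3) + f(6.5)].
Sum ≈ 6.94360.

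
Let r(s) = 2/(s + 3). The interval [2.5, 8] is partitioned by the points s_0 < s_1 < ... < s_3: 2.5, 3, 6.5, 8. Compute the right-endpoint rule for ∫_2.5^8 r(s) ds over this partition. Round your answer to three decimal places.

1.176

Subinterval widths: 0.5, 3.5, 1.5.
Right endpoints: 3, 6.5, 8.
r(3) = 1/3, r(6.5) = 4/19, r(8) = 2/11.
Sum = Σ Δs_i · r(s_i).
Sum ≈ 1.176.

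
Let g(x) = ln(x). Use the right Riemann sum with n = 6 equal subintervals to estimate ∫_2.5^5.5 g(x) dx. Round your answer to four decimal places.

4.2780

Δx = (5.5 − 2.5)/6 = 0.5.
Right endpoints: 3, 3.5, 4, 4.5, 5, 5.5.
g(3) ≈ 1.0986, g(3.5) ≈ 1.2528, g(4) ≈ 1.3863, g(4.5) ≈ 1.5041, g(5) ≈ 1.6094, g(5.5) ≈ 1.7047.
Sum = Δx · [g(3) + g(3.5) + g(4) + ...].
Sum ≈ 4.2780.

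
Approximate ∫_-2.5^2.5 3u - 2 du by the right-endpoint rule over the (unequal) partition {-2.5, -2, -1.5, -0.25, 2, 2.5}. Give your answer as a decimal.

1.0625

Subinterval widths: 0.5, 0.5, 1.25, 2.25, 0.5.
Right endpoints: -2, -1.5, -0.25, 2, 2.5.
f(-2) = -8, f(-1.5) = -6.5, f(-0.25) = -2.75, f(2) = 4, f(2.5) = 5.5.
Sum = Σ Δu_i · f(u_i).
Sum = 1.0625.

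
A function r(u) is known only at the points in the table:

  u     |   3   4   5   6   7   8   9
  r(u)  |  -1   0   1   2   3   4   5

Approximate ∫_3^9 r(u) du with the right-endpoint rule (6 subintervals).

15

Δu = 1.
Sum = 1·[0 + 1 + 2 + 3 + 4 + 5] = 15.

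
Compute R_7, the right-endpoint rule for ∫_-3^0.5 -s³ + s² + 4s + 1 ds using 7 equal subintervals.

Δs = (0.5 − (-3))/7 = 0.5.
Right endpoints: -2.5, -2, -1.5, -1, -0.5, 0, 0.5.
f(-2.5) = 12.875, f(-2) = 5, f(-1.5) = 0.625, f(-1) = -1, f(-0.5) = -0.625, f(0) = 1, f(0.5) = 3.125.
Sum = Δs · [f(-2.5) + f(-2) + f(-1.5) + ...].
Sum = 10.5.

10.5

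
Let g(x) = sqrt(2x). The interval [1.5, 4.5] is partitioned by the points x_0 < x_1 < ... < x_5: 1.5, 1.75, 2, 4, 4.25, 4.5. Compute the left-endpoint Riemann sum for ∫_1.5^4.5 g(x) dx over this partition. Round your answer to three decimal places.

6.337

Subinterval widths: 0.25, 0.25, 2, 0.25, 0.25.
Left endpoints: 1.5, 1.75, 2, 4, 4.25.
g(1.5) ≈ 1.732, g(1.75) ≈ 1.871, g(2) ≈ 2.000, g(4) ≈ 2.828, g(4.25) ≈ 2.915.
Sum = Σ Δx_i · g(x_i).
Sum ≈ 6.337.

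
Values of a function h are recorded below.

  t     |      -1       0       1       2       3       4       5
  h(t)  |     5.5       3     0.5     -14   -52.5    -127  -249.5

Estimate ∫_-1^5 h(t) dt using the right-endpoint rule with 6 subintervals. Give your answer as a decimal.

Δt = 1.
Sum = 1·[3 + 0.5 + (-14) + (-52.5) + (-127) + (-249.5)] = -439.5.

-439.5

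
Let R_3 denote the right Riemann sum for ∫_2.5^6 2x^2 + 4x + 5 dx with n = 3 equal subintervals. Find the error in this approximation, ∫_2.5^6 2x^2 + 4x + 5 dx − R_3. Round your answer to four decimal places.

-44.4630

Exact integral: ∫_2.5^6 f(x) dx ≈ 210.583333.
R_3 ≈ 255.046296.
Error ≈ 210.583333 − 255.046296 ≈ -44.4630.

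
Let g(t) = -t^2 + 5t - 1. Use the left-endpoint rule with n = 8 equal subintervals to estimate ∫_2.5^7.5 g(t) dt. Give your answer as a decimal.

Δt = (7.5 − 2.5)/8 = 0.625.
Left endpoints: 2.5, 3.125, 3.75, 4.375, 5, 5.625, 6.25, 6.875.
g(2.5) = 5.25, g(3.125) = 4.859375, g(3.75) = 3.6875, g(4.375) = 1.734375, g(5) = -1, g(5.625) = -4.515625, g(6.25) = -8.8125, g(6.875) = -13.890625.
Sum = Δt · [g(2.5) + g(3.125) + g(3.75) + ...].
Sum = -7.9296875.

-7.9296875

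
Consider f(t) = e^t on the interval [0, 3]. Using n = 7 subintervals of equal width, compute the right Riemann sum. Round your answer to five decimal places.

23.46653

Δt = (3 − 0)/7 = 3/7.
Right endpoints: 3/7, 6/7, 9/7, 12/7, 15/7, 18/7, 3.
f(3/7) ≈ 1.53506, f(6/7) ≈ 2.35642, f(9/7) ≈ 3.61725, f(12/7) ≈ 5.55271, f(15/7) ≈ 8.52376, f(18/7) ≈ 13.08450, f(3) ≈ 20.08554.
Sum = Δt · [f(3/7) + f(6/7) + f(9/7) + ...].
Sum ≈ 23.46653.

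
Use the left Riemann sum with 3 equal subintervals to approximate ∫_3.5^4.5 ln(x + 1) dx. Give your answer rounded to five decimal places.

1.57395

Δx = (4.5 − 3.5)/3 = 1/3.
Left endpoints: 3.5, 23/6, 25/6.
f(3.5) ≈ 1.50408, f(23/6) ≈ 1.57554, f(25/6) ≈ 1.64223.
Sum = Δx · [f(3.5) + f(23/6) + f(25/6)].
Sum ≈ 1.57395.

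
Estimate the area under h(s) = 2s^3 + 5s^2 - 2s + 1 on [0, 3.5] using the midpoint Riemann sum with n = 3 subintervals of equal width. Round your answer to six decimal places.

131.586227

Δs = (3.5 − 0)/3 = 7/6.
Midpoints: 7/12, 1.75, 35/12.
h(7/12) = 1669/864, h(1.75) = 23.53125, h(35/12) = 75449/864.
Sum = Δs · [h(7/12) + h(1.75) + h(35/12)].
Sum ≈ 131.586227.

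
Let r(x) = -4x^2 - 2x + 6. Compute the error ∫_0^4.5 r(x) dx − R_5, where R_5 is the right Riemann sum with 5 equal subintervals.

Exact integral: ∫_0^4.5 r(x) dx = -114.75.
R_5 = -157.68.
Error = -114.75 − (-157.68) = 42.93.

42.93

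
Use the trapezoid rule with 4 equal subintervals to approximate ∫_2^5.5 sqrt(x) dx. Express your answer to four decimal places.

6.7046

Δx = (5.5 − 2)/4 = 0.875.
f(2) ≈ 1.4142, f(2.875) ≈ 1.6956, f(3.75) ≈ 1.9365, f(4.625) ≈ 2.1506, f(5.5) ≈ 2.3452.
T_4 = (Δx/2)·[f(x_0) + 2f(x_1) + 2f(x_2) + 2f(x_3) + f(x_4)].
Sum ≈ 6.7046.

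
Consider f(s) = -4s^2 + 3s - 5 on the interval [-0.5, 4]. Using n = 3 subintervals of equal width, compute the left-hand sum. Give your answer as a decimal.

-54

Δs = (4 − (-0.5))/3 = 1.5.
Left endpoints: -0.5, 1, 2.5.
f(-0.5) = -7.5, f(1) = -6, f(2.5) = -22.5.
Sum = Δs · [f(-0.5) + f(1) + f(2.5)].
Sum = -54.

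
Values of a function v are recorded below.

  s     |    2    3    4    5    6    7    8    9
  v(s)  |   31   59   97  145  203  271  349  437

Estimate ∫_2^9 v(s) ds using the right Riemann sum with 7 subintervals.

1561

Δs = 1.
Sum = 1·[59 + 97 + 145 + 203 + 271 + 349 + 437] = 1561.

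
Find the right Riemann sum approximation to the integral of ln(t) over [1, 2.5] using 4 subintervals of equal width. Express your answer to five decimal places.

0.95555

Δt = (2.5 − 1)/4 = 0.375.
Right endpoints: 1.375, 1.75, 2.125, 2.5.
f(1.375) ≈ 0.31845, f(1.75) ≈ 0.55962, f(2.125) ≈ 0.75377, f(2.5) ≈ 0.91629.
Sum = Δt · [f(1.375) + f(1.75) + f(2.125) + f(2.5)].
Sum ≈ 0.95555.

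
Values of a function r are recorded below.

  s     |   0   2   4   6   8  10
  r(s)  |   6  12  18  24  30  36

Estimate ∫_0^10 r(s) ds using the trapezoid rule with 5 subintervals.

210

Δs = 2.
T_5 = (2/2)·[6 + 2·12 + 2·18 + 2·24 + 2·30 + 36] = 210.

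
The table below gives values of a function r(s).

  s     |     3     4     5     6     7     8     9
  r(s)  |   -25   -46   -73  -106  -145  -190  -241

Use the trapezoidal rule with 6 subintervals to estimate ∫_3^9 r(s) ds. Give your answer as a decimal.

Δs = 1.
T_6 = (1/2)·[(-25) + 2·(-46) + 2·(-73) + 2·(-106) + 2·(-145) + 2·(-190) + (-241)] = -693.

-693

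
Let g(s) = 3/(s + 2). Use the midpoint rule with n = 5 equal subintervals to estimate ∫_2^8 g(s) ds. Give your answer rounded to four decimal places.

Δs = (8 − 2)/5 = 1.2.
Midpoints: 2.6, 3.8, 5, 6.2, 7.4.
g(2.6) = 15/23, g(3.8) = 15/29, g(5) = 3/7, g(6.2) = 15/41, g(7.4) = 15/47.
Sum = Δs · [g(2.6) + g(3.8) + g(5) + g(6.2) + g(7.4)].
Sum ≈ 2.7396.

2.7396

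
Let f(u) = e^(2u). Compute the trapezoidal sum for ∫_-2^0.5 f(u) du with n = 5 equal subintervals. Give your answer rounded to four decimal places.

1.4607

Δu = (0.5 − (-2))/5 = 0.5.
f(-2) ≈ 0.0183, f(-1.5) ≈ 0.0498, f(-1) ≈ 0.1353, f(-0.5) ≈ 0.3679, f(0) ≈ 1.0000, f(0.5) ≈ 2.7183.
T_5 = (Δu/2)·[f(u_0) + 2f(u_1) + ... + 2f(u_{4}) + f(u_5)].
Sum ≈ 1.4607.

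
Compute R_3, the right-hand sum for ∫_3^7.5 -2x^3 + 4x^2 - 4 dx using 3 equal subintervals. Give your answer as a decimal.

-1530

Δx = (7.5 − 3)/3 = 1.5.
Right endpoints: 4.5, 6, 7.5.
f(4.5) = -105.25, f(6) = -292, f(7.5) = -622.75.
Sum = Δx · [f(4.5) + f(6) + f(7.5)].
Sum = -1530.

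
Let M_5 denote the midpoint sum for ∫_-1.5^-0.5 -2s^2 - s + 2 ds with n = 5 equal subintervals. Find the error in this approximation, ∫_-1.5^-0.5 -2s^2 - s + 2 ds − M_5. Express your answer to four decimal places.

-0.0067

Exact integral: ∫_-1.5^-0.5 f(s) ds ≈ 0.833333.
M_5 = 0.84.
Error ≈ 0.833333 − 0.84 ≈ -0.0067.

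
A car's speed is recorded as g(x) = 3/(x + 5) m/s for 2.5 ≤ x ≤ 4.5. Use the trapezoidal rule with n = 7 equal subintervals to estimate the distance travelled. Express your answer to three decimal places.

Δx = (4.5 − 2.5)/7 = 2/7.
g(2.5) = 0.4, g(39/14) = 42/109, g(43/14) = 42/113, g(47/14) = 14/39, g(51/14) = 42/121, g(55/14) = 0.336, g(59/14) = 14/43, g(4.5) = 6/19.
T_7 = (Δx/2)·[g(x_0) + 2g(x_1) + ... + 2g(x_{6}) + g(x_7)].
Sum ≈ 0.709.

0.709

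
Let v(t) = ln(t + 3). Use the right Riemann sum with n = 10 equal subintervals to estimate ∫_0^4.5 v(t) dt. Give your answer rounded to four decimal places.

Δt = (4.5 − 0)/10 = 0.45.
Right endpoints: 0.45, 0.9, 1.35, 1.8, 2.25, 2.7, 3.15, 3.6, 4.05, 4.5.
v(0.45) ≈ 1.2384, v(0.9) ≈ 1.3610, v(1.35) ≈ 1.4702, v(1.8) ≈ 1.5686, v(2.25) ≈ 1.6582, v(2.7) ≈ 1.7405, v(3.15) ≈ 1.8165, v(3.6) ≈ 1.8871, v(4.05) ≈ 1.9530, v(4.5) ≈ 2.0149.
Sum = Δt · [v(0.45) + v(0.9) + v(1.35) + ...].
Sum ≈ 7.5187.

7.5187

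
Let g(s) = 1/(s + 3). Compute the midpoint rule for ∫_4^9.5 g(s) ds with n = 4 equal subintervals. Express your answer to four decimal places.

Δs = (9.5 − 4)/4 = 1.375.
Midpoints: 4.6875, 6.0625, 7.4375, 8.8125.
g(4.6875) = 16/123, g(6.0625) = 16/145, g(7.4375) = 16/167, g(8.8125) = 16/189.
Sum = Δs · [g(4.6875) + g(6.0625) + g(7.4375) + g(8.8125)].
Sum ≈ 0.5787.

0.5787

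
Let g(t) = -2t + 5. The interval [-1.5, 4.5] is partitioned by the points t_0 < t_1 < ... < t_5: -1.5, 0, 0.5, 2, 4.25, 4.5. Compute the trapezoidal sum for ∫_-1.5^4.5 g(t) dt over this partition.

Subinterval widths: 1.5, 0.5, 1.5, 2.25, 0.25.
g(-1.5) = 8, g(0) = 5, g(0.5) = 4, g(2) = 1, g(4.25) = -3.5, g(4.5) = -4.
On each subinterval the trapezoid contributes (Δt_i/2)·[g(t_{i-1}) + g(t_i)].
Sum = 12.

12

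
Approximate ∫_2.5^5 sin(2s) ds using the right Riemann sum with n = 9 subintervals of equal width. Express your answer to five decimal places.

0.60448

Δs = (5 − 2.5)/9 = 5/18.
Right endpoints: 25/9, 55/18, 10/3, 65/18, 35/9, 25/6, 40/9, 85/18, 5.
f(25/9) ≈ -0.66510, f(55/18) ≈ -0.17123, f(10/3) ≈ 0.37415, f(65/18) ≈ 0.80699, f(35/9) ≈ 0.99710, f(25/6) ≈ 0.88729, f(40/9) ≈ 0.51061, f(85/18) ≈ -0.01967, f(5) ≈ -0.54402.
Sum = Δs · [f(25/9) + f(55/18) + f(10/3) + ...].
Sum ≈ 0.60448.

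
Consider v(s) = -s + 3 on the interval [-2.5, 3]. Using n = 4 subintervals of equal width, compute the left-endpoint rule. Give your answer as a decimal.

18.90625

Δs = (3 − (-2.5))/4 = 1.375.
Left endpoints: -2.5, -1.125, 0.25, 1.625.
v(-2.5) = 5.5, v(-1.125) = 4.125, v(0.25) = 2.75, v(1.625) = 1.375.
Sum = Δs · [v(-2.5) + v(-1.125) + v(0.25) + v(1.625)].
Sum = 18.90625.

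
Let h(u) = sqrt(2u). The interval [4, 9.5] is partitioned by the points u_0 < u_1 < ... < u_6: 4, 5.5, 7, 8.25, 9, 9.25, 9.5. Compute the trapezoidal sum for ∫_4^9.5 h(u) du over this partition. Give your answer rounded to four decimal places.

20.0445

Subinterval widths: 1.5, 1.5, 1.25, 0.75, 0.25, 0.25.
h(4) ≈ 2.8284, h(5.5) ≈ 3.3166, h(7) ≈ 3.7417, h(8.25) ≈ 4.0620, h(9) ≈ 4.2426, h(9.25) ≈ 4.3012, h(9.5) ≈ 4.3589.
On each subinterval the trapezoid contributes (Δu_i/2)·[h(u_{i-1}) + h(u_i)].
Sum ≈ 20.0445.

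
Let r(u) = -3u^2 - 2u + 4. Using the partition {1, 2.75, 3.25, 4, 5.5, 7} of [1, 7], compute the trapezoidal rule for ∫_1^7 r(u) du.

Subinterval widths: 1.75, 0.5, 0.75, 1.5, 1.5.
r(1) = -1, r(2.75) = -24.1875, r(3.25) = -34.1875, r(4) = -52, r(5.5) = -97.75, r(7) = -157.
On each subinterval the trapezoid contributes (Δu_i/2)·[r(u_{i-1}) + r(u_i)].
Sum = -372.328125.

-372.328125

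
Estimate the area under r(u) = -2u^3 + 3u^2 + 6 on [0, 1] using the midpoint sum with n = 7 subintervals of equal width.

6.5

Δu = (1 − 0)/7 = 1/7.
Midpoints: 1/14, 3/14, 5/14, 0.5, 9/14, 11/14, 13/14.
r(1/14) = 2063/343, r(3/14) = 4197/686, r(5/14) = 2158/343, r(0.5) = 6.5, r(9/14) = 2301/343, r(11/14) = 4721/686, r(13/14) = 2396/343.
Sum = Δu · [r(1/14) + r(3/14) + r(5/14) + ...].
Sum = 6.5.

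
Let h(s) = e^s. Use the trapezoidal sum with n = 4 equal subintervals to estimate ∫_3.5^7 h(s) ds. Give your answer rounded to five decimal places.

1130.52199

Δs = (7 − 3.5)/4 = 0.875.
h(3.5) ≈ 33.11545, h(4.375) ≈ 79.43984, h(5.25) ≈ 190.56627, h(6.125) ≈ 457.14471, h(7) ≈ 1096.63316.
T_4 = (Δs/2)·[h(s_0) + 2h(s_1) + 2h(s_2) + 2h(s_3) + h(s_4)].
Sum ≈ 1130.52199.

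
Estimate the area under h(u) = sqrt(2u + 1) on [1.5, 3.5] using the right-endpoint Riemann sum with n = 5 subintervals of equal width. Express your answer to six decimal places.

5.039541

Δu = (3.5 − 1.5)/5 = 0.4.
Right endpoints: 1.9, 2.3, 2.7, 3.1, 3.5.
h(1.9) ≈ 2.190890, h(2.3) ≈ 2.366432, h(2.7) ≈ 2.529822, h(3.1) ≈ 2.683282, h(3.5) ≈ 2.828427.
Sum = Δu · [h(1.9) + h(2.3) + h(2.7) + h(3.1) + h(3.5)].
Sum ≈ 5.039541.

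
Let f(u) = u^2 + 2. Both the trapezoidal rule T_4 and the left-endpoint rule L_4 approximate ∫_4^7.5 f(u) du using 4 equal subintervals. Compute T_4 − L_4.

17.609375

T_4 = 126.73828125.
L_4 = 109.12890625.
T_4 − L_4 = 17.609375.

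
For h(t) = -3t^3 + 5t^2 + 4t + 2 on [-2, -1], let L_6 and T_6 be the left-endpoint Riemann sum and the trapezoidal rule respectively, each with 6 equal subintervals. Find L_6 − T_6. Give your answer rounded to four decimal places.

2.6667

L_6 ≈ 21.668981.
T_6 ≈ 19.002315.
L_6 − T_6 ≈ 2.6667.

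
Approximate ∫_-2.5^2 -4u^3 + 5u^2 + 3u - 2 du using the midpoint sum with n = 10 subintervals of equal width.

49.455

Δu = (2 − (-2.5))/10 = 0.45.
Midpoints: -2.275, -1.825, -1.375, -0.925, -0.475, -0.025, 0.425, 0.875, 1.325, 1.775.
f(-2.275) = 64.1513125, f(-1.825) = 33.4916875, f(-1.375) = 13.7265625, f(-0.925) = 2.6689375, f(-0.475) = -1.8681875, f(-0.025) = -2.0718125, f(0.425) = -0.1289375, f(0.875) = 1.7734375, f(1.325) = 1.4483125, f(1.775) = -3.2913125.
Sum = Δu · [f(-2.275) + f(-1.825) + f(-1.375) + ...].
Sum = 49.455.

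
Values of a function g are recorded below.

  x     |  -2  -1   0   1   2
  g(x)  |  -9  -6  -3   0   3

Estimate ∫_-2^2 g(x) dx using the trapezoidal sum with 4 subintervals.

-12

Δx = 1.
T_4 = (1/2)·[(-9) + 2·(-6) + 2·(-3) + 2·0 + 3] = -12.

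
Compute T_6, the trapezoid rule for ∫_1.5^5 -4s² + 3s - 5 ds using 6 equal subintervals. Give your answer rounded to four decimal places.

Δs = (5 − 1.5)/6 = 7/12.
f(1.5) = -9.5, f(25/12) = -145/9, f(8/3) = -229/9, f(3.25) = -37.5, f(23/6) = -941/18, f(53/12) = -628/9, f(5) = -90.
T_6 = (Δs/2)·[f(s_0) + 2f(s_1) + ... + 2f(s_{5}) + f(s_6)].
Sum ≈ -146.3356.

-146.3356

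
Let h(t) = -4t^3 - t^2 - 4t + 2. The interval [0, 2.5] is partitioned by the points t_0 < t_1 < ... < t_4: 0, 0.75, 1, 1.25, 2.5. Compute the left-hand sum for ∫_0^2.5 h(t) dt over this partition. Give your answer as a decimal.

-16.53125

Subinterval widths: 0.75, 0.25, 0.25, 1.25.
Left endpoints: 0, 0.75, 1, 1.25.
h(0) = 2, h(0.75) = -3.25, h(1) = -7, h(1.25) = -12.375.
Sum = Σ Δt_i · h(t_i).
Sum = -16.53125.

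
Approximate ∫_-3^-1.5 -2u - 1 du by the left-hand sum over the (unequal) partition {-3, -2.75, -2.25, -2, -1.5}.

Subinterval widths: 0.25, 0.5, 0.25, 0.5.
Left endpoints: -3, -2.75, -2.25, -2.
f(-3) = 5, f(-2.75) = 4.5, f(-2.25) = 3.5, f(-2) = 3.
Sum = Σ Δu_i · f(u_i).
Sum = 5.875.

5.875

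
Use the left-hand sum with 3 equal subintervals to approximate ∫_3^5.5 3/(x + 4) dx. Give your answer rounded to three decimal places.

Δx = (5.5 − 3)/3 = 5/6.
Left endpoints: 3, 23/6, 14/3.
f(3) = 3/7, f(23/6) = 18/47, f(14/3) = 9/26.
Sum = Δx · [f(3) + f(23/6) + f(14/3)].
Sum ≈ 0.965.

0.965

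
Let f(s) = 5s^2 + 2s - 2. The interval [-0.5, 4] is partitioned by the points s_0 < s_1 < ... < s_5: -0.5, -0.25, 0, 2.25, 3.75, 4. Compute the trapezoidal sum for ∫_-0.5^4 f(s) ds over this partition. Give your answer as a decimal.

Subinterval widths: 0.25, 0.25, 2.25, 1.5, 0.25.
f(-0.5) = -1.75, f(-0.25) = -2.1875, f(0) = -2, f(2.25) = 27.8125, f(3.75) = 75.8125, f(4) = 86.
On each subinterval the trapezoid contributes (Δs_i/2)·[f(s_{i-1}) + f(s_i)].
Sum = 125.96875.

125.96875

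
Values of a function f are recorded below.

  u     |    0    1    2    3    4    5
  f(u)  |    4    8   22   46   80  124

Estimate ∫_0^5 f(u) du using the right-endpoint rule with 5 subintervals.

Δu = 1.
Sum = 1·[8 + 22 + 46 + 80 + 124] = 280.

280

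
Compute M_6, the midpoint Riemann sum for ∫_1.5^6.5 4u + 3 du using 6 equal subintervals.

95

Δu = (6.5 − 1.5)/6 = 5/6.
Midpoints: 23/12, 2.75, 43/12, 53/12, 5.25, 73/12.
f(23/12) = 32/3, f(2.75) = 14, f(43/12) = 52/3, f(53/12) = 62/3, f(5.25) = 24, f(73/12) = 82/3.
Sum = Δu · [f(23/12) + f(2.75) + f(43/12) + ...].
Sum = 95.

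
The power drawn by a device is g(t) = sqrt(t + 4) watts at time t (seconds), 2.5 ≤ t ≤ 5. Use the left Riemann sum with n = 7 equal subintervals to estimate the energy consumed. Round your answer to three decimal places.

6.871

Δt = (5 − 2.5)/7 = 5/14.
Left endpoints: 2.5, 20/7, 45/14, 25/7, 55/14, 30/7, 65/14.
g(2.5) ≈ 2.550, g(20/7) ≈ 2.619, g(45/14) ≈ 2.686, g(25/7) ≈ 2.752, g(55/14) ≈ 2.816, g(30/7) ≈ 2.878, g(65/14) ≈ 2.940.
Sum = Δt · [g(2.5) + g(20/7) + g(45/14) + ...].
Sum ≈ 6.871.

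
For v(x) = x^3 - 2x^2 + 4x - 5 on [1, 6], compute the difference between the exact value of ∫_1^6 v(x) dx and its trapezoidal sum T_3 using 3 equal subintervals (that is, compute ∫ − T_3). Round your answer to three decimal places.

-19.676

Exact integral: ∫_1^6 v(x) dx ≈ 225.41667.
T_3 ≈ 245.09259.
Error ≈ 225.41667 − 245.09259 ≈ -19.676.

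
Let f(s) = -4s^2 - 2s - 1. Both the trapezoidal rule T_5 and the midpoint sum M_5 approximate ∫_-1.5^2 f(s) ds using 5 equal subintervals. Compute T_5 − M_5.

-1.715

T_5 = -21.56.
M_5 = -19.845.
T_5 − M_5 = -1.715.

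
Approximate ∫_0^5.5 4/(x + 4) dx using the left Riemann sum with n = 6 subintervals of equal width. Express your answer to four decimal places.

3.7397

Δx = (5.5 − 0)/6 = 11/12.
Left endpoints: 0, 11/12, 11/6, 2.75, 11/3, 55/12.
f(0) = 1, f(11/12) = 48/59, f(11/6) = 24/35, f(2.75) = 16/27, f(11/3) = 12/23, f(55/12) = 48/103.
Sum = Δx · [f(0) + f(11/12) + f(11/6) + ...].
Sum ≈ 3.7397.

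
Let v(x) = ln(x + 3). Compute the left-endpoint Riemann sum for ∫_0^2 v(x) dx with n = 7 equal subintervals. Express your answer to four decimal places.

Δx = (2 − 0)/7 = 2/7.
Left endpoints: 0, 2/7, 4/7, 6/7, 8/7, 10/7, 12/7.
v(0) ≈ 1.0986, v(2/7) ≈ 1.1896, v(4/7) ≈ 1.2730, v(6/7) ≈ 1.3499, v(8/7) ≈ 1.4214, v(10/7) ≈ 1.4881, v(12/7) ≈ 1.5506.
Sum = Δx · [v(0) + v(2/7) + v(4/7) + ...].
Sum ≈ 2.6775.

2.6775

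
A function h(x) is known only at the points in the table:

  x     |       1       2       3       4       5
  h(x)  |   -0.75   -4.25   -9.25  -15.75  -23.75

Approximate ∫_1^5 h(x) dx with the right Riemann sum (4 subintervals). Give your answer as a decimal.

-53

Δx = 1.
Sum = 1·[(-4.25) + (-9.25) + (-15.75) + (-23.75)] = -53.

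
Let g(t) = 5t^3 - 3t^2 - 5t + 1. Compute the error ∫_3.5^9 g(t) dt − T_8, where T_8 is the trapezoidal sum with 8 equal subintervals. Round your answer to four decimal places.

Exact integral: ∫_3.5^9 g(t) dt = 7161.171875.
T_8 ≈ 7200.490967.
Error ≈ 7161.171875 − 7200.490967 ≈ -39.3191.

-39.3191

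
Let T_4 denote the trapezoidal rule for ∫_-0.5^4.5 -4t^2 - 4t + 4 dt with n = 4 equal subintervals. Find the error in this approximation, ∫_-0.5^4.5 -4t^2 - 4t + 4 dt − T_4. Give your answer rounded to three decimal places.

Exact integral: ∫_-0.5^4.5 f(t) dt ≈ -141.66667.
T_4 = -146.875.
Error ≈ -141.66667 − (-146.875) ≈ 5.208.

5.208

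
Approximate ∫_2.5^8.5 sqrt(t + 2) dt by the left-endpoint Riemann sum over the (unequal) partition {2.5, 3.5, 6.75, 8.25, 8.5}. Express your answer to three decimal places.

14.981

Subinterval widths: 1, 3.25, 1.5, 0.25.
Left endpoints: 2.5, 3.5, 6.75, 8.25.
f(2.5) ≈ 2.121, f(3.5) ≈ 2.345, f(6.75) ≈ 2.958, f(8.25) ≈ 3.202.
Sum = Σ Δt_i · f(t_i).
Sum ≈ 14.981.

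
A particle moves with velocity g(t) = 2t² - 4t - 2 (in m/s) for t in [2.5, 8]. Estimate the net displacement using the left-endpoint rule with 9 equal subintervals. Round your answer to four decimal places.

Δt = (8 − 2.5)/9 = 11/18.
Left endpoints: 2.5, 28/9, 67/18, 13/3, 89/18, 50/9, 37/6, 61/9, 133/18.
g(2.5) = 0.5, g(28/9) = 398/81, g(67/18) = 1753/162, g(13/3) = 164/9, g(89/18) = 4393/162, g(50/9) = 3038/81, g(37/6) = 889/18, g(61/9) = 5084/81, g(133/18) = 12577/162.
Sum = Δt · [g(2.5) + g(28/9) + g(67/18) + ...].
Sum ≈ 176.5319.

176.5319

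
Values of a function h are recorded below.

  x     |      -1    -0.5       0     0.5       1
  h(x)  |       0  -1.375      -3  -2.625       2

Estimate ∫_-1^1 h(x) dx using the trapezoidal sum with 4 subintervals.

-3

Δx = 0.5.
T_4 = (0.5/2)·[0 + 2·(-1.375) + 2·(-3) + 2·(-2.625) + 2] = -3.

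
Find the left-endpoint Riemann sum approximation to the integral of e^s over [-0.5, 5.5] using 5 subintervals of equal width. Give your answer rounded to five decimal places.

Δs = (5.5 − (-0.5))/5 = 1.2.
Left endpoints: -0.5, 0.7, 1.9, 3.1, 4.3.
f(-0.5) ≈ 0.60653, f(0.7) ≈ 2.01375, f(1.9) ≈ 6.68589, f(3.1) ≈ 22.19795, f(4.3) ≈ 73.69979.
Sum = Δs · [f(-0.5) + f(0.7) + f(1.9) + f(3.1) + f(4.3)].
Sum ≈ 126.24471.

126.24471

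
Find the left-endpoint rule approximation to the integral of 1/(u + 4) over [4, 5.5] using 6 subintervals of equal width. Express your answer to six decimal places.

Δu = (5.5 − 4)/6 = 0.25.
Left endpoints: 4, 4.25, 4.5, 4.75, 5, 5.25.
f(4) = 0.125, f(4.25) = 4/33, f(4.5) = 2/17, f(4.75) = 4/35, f(5) = 1/9, f(5.25) = 4/37.
Sum = Δu · [f(4) + f(4.25) + f(4.5) + ...].
Sum ≈ 0.174341.

0.174341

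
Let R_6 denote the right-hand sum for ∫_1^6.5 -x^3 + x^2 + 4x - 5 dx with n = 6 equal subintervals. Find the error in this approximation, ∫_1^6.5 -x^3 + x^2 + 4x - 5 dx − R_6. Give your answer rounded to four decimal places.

104.3170

Exact integral: ∫_1^6.5 f(x) dx ≈ -299.807292.
R_6 ≈ -404.124277.
Error ≈ -299.807292 − (-404.124277) ≈ 104.3170.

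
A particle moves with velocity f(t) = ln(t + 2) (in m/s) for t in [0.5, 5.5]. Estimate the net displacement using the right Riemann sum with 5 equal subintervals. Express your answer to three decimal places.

Δt = (5.5 − 0.5)/5 = 1.
Right endpoints: 1.5, 2.5, 3.5, 4.5, 5.5.
f(1.5) ≈ 1.253, f(2.5) ≈ 1.504, f(3.5) ≈ 1.705, f(4.5) ≈ 1.872, f(5.5) ≈ 2.015.
Sum = Δt · [f(1.5) + f(2.5) + f(3.5) + f(4.5) + f(5.5)].
Sum ≈ 8.348.

8.348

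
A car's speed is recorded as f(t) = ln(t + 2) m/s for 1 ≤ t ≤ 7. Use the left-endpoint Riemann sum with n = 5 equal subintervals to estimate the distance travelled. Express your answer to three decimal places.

Δt = (7 − 1)/5 = 1.2.
Left endpoints: 1, 2.2, 3.4, 4.6, 5.8.
f(1) ≈ 1.099, f(2.2) ≈ 1.435, f(3.4) ≈ 1.686, f(4.6) ≈ 1.887, f(5.8) ≈ 2.054.
Sum = Δt · [f(1) + f(2.2) + f(3.4) + f(4.6) + f(5.8)].
Sum ≈ 9.794.

9.794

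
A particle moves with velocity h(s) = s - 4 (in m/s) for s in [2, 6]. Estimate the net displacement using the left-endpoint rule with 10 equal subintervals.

-0.8

Δs = (6 − 2)/10 = 0.4.
Left endpoints: 2, 2.4, 2.8, 3.2, 3.6, 4, 4.4, 4.8, 5.2, 5.6.
h(2) = -2, h(2.4) = -1.6, h(2.8) = -1.2, h(3.2) = -0.8, h(3.6) = -0.4, h(4) = 0, h(4.4) = 0.4, h(4.8) = 0.8, h(5.2) = 1.2, h(5.6) = 1.6.
Sum = Δs · [h(2) + h(2.4) + h(2.8) + ...].
Sum = -0.8.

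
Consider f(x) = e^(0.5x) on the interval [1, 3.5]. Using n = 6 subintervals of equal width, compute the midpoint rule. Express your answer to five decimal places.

8.19693

Δx = (3.5 − 1)/6 = 5/12.
Midpoints: 29/24, 1.625, 49/24, 59/24, 2.875, 79/24.
f(29/24) ≈ 1.82973, f(1.625) ≈ 2.25353, f(49/24) ≈ 2.77551, f(59/24) ≈ 3.41838, f(2.875) ≈ 4.21016, f(79/24) ≈ 5.18533.
Sum = Δx · [f(29/24) + f(1.625) + f(49/24) + ...].
Sum ≈ 8.19693.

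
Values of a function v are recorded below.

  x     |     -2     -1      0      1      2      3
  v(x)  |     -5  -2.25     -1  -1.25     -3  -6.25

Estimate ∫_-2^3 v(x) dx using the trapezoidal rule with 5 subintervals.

Δx = 1.
T_5 = (1/2)·[(-5) + 2·(-2.25) + 2·(-1) + 2·(-1.25) + 2·(-3) + (-6.25)] = -13.125.

-13.125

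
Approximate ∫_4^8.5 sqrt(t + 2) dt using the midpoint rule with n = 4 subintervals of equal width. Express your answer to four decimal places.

12.8873

Δt = (8.5 − 4)/4 = 1.125.
Midpoints: 4.5625, 5.6875, 6.8125, 7.9375.
f(4.5625) ≈ 2.5617, f(5.6875) ≈ 2.7726, f(6.8125) ≈ 2.9686, f(7.9375) ≈ 3.1524.
Sum = Δt · [f(4.5625) + f(5.6875) + f(6.8125) + f(7.9375)].
Sum ≈ 12.8873.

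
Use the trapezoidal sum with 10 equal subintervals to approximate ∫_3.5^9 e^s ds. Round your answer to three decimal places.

Δs = (9 − 3.5)/10 = 0.55.
f(3.5) ≈ 33.115, f(4.05) ≈ 57.397, f(4.6) ≈ 99.484, f(5.15) ≈ 172.431, f(5.7) ≈ 298.867, f(6.25) ≈ 518.013, f(6.8) ≈ 897.847, f(7.35) ≈ 1556.197, f(7.9) ≈ 2697.282, f(8.45) ≈ 4675.073, f(9) ≈ 8103.084.
T_10 = (Δs/2)·[f(s_0) + 2f(s_1) + ... + 2f(s_{9}) + f(s_10)].
Sum ≈ 8272.381.

8272.381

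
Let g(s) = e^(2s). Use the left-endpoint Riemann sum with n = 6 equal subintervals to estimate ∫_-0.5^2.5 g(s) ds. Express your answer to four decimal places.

Δs = (2.5 − (-0.5))/6 = 0.5.
Left endpoints: -0.5, 0, 0.5, 1, 1.5, 2.
g(-0.5) ≈ 0.3679, g(0) ≈ 1.0000, g(0.5) ≈ 2.7183, g(1) ≈ 7.3891, g(1.5) ≈ 20.0855, g(2) ≈ 54.5982.
Sum = Δs · [g(-0.5) + g(0) + g(0.5) + ...].
Sum ≈ 43.0795.

43.0795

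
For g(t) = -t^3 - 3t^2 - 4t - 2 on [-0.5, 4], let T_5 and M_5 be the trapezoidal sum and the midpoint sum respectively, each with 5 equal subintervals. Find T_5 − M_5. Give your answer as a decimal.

-7.5178125

T_5 = -173.62125.
M_5 = -166.1034375.
T_5 − M_5 = -7.5178125.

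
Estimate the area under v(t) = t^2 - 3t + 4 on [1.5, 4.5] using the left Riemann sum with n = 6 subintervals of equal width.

Δt = (4.5 − 1.5)/6 = 0.5.
Left endpoints: 1.5, 2, 2.5, 3, 3.5, 4.
v(1.5) = 1.75, v(2) = 2, v(2.5) = 2.75, v(3) = 4, v(3.5) = 5.75, v(4) = 8.
Sum = Δt · [v(1.5) + v(2) + v(2.5) + ...].
Sum = 12.125.

12.125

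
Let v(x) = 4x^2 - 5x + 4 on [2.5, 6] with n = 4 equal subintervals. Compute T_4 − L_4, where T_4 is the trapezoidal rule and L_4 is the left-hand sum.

44.40625

T_4 = 208.578125.
L_4 = 164.171875.
T_4 − L_4 = 44.40625.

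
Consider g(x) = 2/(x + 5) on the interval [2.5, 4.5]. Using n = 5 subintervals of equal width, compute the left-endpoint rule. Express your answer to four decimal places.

0.4842

Δx = (4.5 − 2.5)/5 = 0.4.
Left endpoints: 2.5, 2.9, 3.3, 3.7, 4.1.
g(2.5) = 4/15, g(2.9) = 20/79, g(3.3) = 20/83, g(3.7) = 20/87, g(4.1) = 20/91.
Sum = Δx · [g(2.5) + g(2.9) + g(3.3) + g(3.7) + g(4.1)].
Sum ≈ 0.4842.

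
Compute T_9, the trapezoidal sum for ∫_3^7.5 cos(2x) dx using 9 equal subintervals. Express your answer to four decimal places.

Δx = (7.5 − 3)/9 = 0.5.
f(3) ≈ 0.9602, f(3.5) ≈ 0.7539, f(4) ≈ -0.1455, f(4.5) ≈ -0.9111, f(5) ≈ -0.8391, f(5.5) ≈ 0.0044, f(6) ≈ 0.8439, f(6.5) ≈ 0.9074, f(7) ≈ 0.1367, f(7.5) ≈ -0.7597.
T_9 = (Δx/2)·[f(x_0) + 2f(x_1) + ... + 2f(x_{8}) + f(x_9)].
Sum ≈ 0.4255.

0.4255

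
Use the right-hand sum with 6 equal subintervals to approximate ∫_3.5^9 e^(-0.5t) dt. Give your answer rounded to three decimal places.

0.256

Δt = (9 − 3.5)/6 = 11/12.
Right endpoints: 53/12, 16/3, 6.25, 43/6, 97/12, 9.
f(53/12) ≈ 0.110, f(16/3) ≈ 0.069, f(6.25) ≈ 0.044, f(43/6) ≈ 0.028, f(97/12) ≈ 0.018, f(9) ≈ 0.011.
Sum = Δt · [f(53/12) + f(16/3) + f(6.25) + ...].
Sum ≈ 0.256.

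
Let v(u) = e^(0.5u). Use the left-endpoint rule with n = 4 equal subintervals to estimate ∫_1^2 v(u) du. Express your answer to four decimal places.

2.0082

Δu = (2 − 1)/4 = 0.25.
Left endpoints: 1, 1.25, 1.5, 1.75.
v(1) ≈ 1.6487, v(1.25) ≈ 1.8682, v(1.5) ≈ 2.1170, v(1.75) ≈ 2.3989.
Sum = Δu · [v(1) + v(1.25) + v(1.5) + v(1.75)].
Sum ≈ 2.0082.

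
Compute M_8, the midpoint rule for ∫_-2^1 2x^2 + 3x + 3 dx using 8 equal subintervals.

10.4296875

Δx = (1 − (-2))/8 = 0.375.
Midpoints: -1.8125, -1.4375, -1.0625, -0.6875, -0.3125, 0.0625, 0.4375, 0.8125.
f(-1.8125) = 4.1328125, f(-1.4375) = 2.8203125, f(-1.0625) = 2.0703125, f(-0.6875) = 1.8828125, f(-0.3125) = 2.2578125, f(0.0625) = 3.1953125, f(0.4375) = 4.6953125, f(0.8125) = 6.7578125.
Sum = Δx · [f(-1.8125) + f(-1.4375) + f(-1.0625) + ...].
Sum = 10.4296875.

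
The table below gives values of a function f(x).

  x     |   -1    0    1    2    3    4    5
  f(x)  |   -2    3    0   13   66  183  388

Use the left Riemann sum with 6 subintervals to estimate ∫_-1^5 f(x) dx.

Δx = 1.
Sum = 1·[(-2) + 3 + 0 + 13 + 66 + 183] = 263.

263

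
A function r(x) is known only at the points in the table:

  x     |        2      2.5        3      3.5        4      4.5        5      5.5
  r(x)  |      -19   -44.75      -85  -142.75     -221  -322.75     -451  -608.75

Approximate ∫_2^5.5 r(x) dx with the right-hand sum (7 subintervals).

-938

Δx = 0.5.
Sum = 0.5·[(-44.75) + (-85) + (-142.75) + (-221) + (-322.75) + (-451) + (-608.75)] = -938.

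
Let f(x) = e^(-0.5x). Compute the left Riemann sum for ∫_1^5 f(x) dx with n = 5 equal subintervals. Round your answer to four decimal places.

Δx = (5 − 1)/5 = 0.8.
Left endpoints: 1, 1.8, 2.6, 3.4, 4.2.
f(1) ≈ 0.6065, f(1.8) ≈ 0.4066, f(2.6) ≈ 0.2725, f(3.4) ≈ 0.1827, f(4.2) ≈ 0.1225.
Sum = Δx · [f(1) + f(1.8) + f(2.6) + f(3.4) + f(4.2)].
Sum ≈ 1.2726.

1.2726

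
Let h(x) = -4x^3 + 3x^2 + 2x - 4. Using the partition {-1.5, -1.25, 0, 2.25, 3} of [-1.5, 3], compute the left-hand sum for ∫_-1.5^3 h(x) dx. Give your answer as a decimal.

Subinterval widths: 0.25, 1.25, 2.25, 0.75.
Left endpoints: -1.5, -1.25, 0, 2.25.
h(-1.5) = 13.25, h(-1.25) = 6, h(0) = -4, h(2.25) = -29.875.
Sum = Σ Δx_i · h(x_i).
Sum = -20.59375.

-20.59375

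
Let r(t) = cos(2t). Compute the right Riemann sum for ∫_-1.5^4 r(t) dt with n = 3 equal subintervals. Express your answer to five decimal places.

0.49563

Δt = (4 − (-1.5))/3 = 11/6.
Right endpoints: 1/3, 13/6, 4.
r(1/3) ≈ 0.78589, r(13/6) ≈ -0.37004, r(4) ≈ -0.14550.
Sum = Δt · [r(1/3) + r(13/6) + r(4)].
Sum ≈ 0.49563.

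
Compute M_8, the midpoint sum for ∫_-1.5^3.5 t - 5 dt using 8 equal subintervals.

Δt = (3.5 − (-1.5))/8 = 0.625.
Midpoints: -1.1875, -0.5625, 0.0625, 0.6875, 1.3125, 1.9375, 2.5625, 3.1875.
f(-1.1875) = -6.1875, f(-0.5625) = -5.5625, f(0.0625) = -4.9375, f(0.6875) = -4.3125, f(1.3125) = -3.6875, f(1.9375) = -3.0625, f(2.5625) = -2.4375, f(3.1875) = -1.8125.
Sum = Δt · [f(-1.1875) + f(-0.5625) + f(0.0625) + ...].
Sum = -20.

-20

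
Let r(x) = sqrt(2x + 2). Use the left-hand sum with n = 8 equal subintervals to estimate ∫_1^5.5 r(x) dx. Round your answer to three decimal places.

12.500

Δx = (5.5 − 1)/8 = 0.5625.
Left endpoints: 1, 1.5625, 2.125, 2.6875, 3.25, 3.8125, 4.375, 4.9375.
r(1) ≈ 2.000, r(1.5625) ≈ 2.264, r(2.125) ≈ 2.500, r(2.6875) ≈ 2.716, r(3.25) ≈ 2.915, r(3.8125) ≈ 3.102, r(4.375) ≈ 3.279, r(4.9375) ≈ 3.446.
Sum = Δx · [r(1) + r(1.5625) + r(2.125) + ...].
Sum ≈ 12.500.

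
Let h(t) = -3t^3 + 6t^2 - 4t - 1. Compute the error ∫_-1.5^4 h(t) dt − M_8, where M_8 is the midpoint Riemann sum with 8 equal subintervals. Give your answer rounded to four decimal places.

-1.1373

Exact integral: ∫_-1.5^4 h(t) dt = -86.453125.
M_8 ≈ -85.315796.
Error ≈ -86.453125 − (-85.315796) ≈ -1.1373.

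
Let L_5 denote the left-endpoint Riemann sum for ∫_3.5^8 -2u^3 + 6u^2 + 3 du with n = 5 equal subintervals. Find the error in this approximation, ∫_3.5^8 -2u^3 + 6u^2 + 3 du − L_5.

-265.17375

Exact integral: ∫_3.5^8 f(u) du = -1021.21875.
L_5 = -756.045.
Error = -1021.21875 − (-756.045) = -265.17375.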